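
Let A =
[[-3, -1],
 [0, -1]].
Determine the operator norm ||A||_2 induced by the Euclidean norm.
||A||_2 = sqrt((11 + sqrt(85))/2) ≈ 3.1796 (= sqrt(largest eigenvalue of A^T A))

||A||_2 = sigma_max(A) = sqrt(lambda_max(A^T A)). Form the symmetric matrix M = A^T A =
[[9, 3],
 [3, 2]].
Its characteristic polynomial (trace, determinant of M give the coefficients) is
  p(λ) = det(λ I - M) = λ^2 - 11λ + 9.
For λ^2 - 11λ + 9 the discriminant is 85. It is nonnegative but not a perfect square, so the roots are real and irrational: λ = (11 ± sqrt(85))/2 ≈ 10.1098, 0.8902.
So the eigenvalues of A^T A are ≈ 0.8902, 10.1098 (all ≥ 0, as they must be for A^T A). The largest is λ_max = (11 + sqrt(85))/2 ≈ 10.1098, hence ||A||_2 = sqrt(λ_max) = sqrt((11 + sqrt(85))/2) ≈ 3.1796.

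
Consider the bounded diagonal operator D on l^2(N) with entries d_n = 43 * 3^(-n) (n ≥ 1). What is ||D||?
||D|| = 43/3 (attained at n = 1)

For D diagonal, ||D|| = sup_n |d_n|. The sequence d_n = 43 * 3^(-n) is positive and strictly decreasing (ratio 3^(-1) < 1), so the supremum is d_1 = 43/3. Hence ||D|| = 43/3.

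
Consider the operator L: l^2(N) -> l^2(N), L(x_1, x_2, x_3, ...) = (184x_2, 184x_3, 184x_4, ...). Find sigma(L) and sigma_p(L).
sigma(L) = closed disk {z in C : |z| ≤ 184}; sigma_p(L) = open disk {z in C : |z| < 184}

Note L = 184·V where V is the unit left shift (V x)_k = x_{k+1}; so sigma(L) = 184·sigma(V) and ||L|| = 184||V||. ||L x||^2 = 33856sum_{k≥2} |x_k|^2 ≤ 33856||x||^2, with equality on {x : x_1 = 0}, so ||L|| = 184. For any lambda with |lambda| < 184, set r = lambda/184 (|r| < 1); the vector x = (1, r, r^2, ...) is in l^2 and satisfies L x = 184(r, r^2, ...) = lambda x, so lambda is an eigenvalue. On the boundary |lambda| = 184 the geometric series diverges, so no l^2 eigenvector exists, but these lambda lie in the approximate point spectrum. Hence sigma(L) is the closed disk of radius 184 and sigma_p(L) is the open disk.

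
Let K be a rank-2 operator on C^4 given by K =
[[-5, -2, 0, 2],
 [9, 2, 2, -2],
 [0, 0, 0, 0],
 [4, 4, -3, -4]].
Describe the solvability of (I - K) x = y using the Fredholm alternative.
(I - K) is invertible (det(I - K) = 28 ≠ 0), so for every y in C^4 the equation (I - K) x = y has a unique solution.

K has rank 2 and factors as K = U V^T = u1 v1^T + u2 v2^T with u1 = (1, -1, 0, -2), v1 = (-3, -2, 1, 2), u2 = (1, -3, 0, 1), v2 = (-2, 0, -1, 0) (multiplying out reproduces the displayed K). The nonzero eigenvalues of U V^T coincide with those of the 2 x 2 matrix G = V^T U = [[v1·u1, v1·u2], [v2·u1, v2·u2]] = [[-5, 5], [-2, -2]], and by the Sylvester determinant identity det(I_4 - U V^T) = det(I_2 - V^T U) = det([[6, -5], [2, 3]]) = (6)(3) - (-5)(2) = 28. (Direct check: I - K =
[[6, 2, 0, -2],
 [-9, -1, -2, 2],
 [0, 0, 1, 0],
 [-4, -4, 3, 5]]
has determinant 28.) The finite-dimensional Fredholm alternative says: either (I - K) is invertible, or ker(I - K) ≠ {0} and then range(I - K) = ker((I - K)^*)^⊥, with dim ker(I - K) = dim ker((I - K)^*). Since det(I - K) ≠ 0, 1 is not an eigenvalue of K and ker(I - K) = {0}, so we are in the first case: for every y there is a unique x = (I - K)^(-1) y. (Explicitly, by the Woodbury identity, (I - U V^T)^(-1) = I + U (I_2 - G)^(-1) V^T.)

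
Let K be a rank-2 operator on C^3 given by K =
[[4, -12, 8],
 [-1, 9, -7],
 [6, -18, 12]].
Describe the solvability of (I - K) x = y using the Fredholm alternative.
(I - K) is invertible (det(I - K) = -18 ≠ 0), so for every y in C^3 the equation (I - K) x = y has a unique solution.

K has rank 2 and factors as K = U V^T = u1 v1^T + u2 v2^T with u1 = (2, -1, 3), v1 = (3, -3, 1), u2 = (-2, 2, -3), v2 = (1, 3, -3) (multiplying out reproduces the displayed K). The nonzero eigenvalues of U V^T coincide with those of the 2 x 2 matrix G = V^T U = [[v1·u1, v1·u2], [v2·u1, v2·u2]] = [[12, -15], [-10, 13]], and by the Sylvester determinant identity det(I_3 - U V^T) = det(I_2 - V^T U) = det([[-11, 15], [10, -12]]) = (-11)(-12) - (15)(10) = -18. (Direct check: I - K =
[[-3, 12, -8],
 [1, -8, 7],
 [-6, 18, -11]]
has determinant -18.) The finite-dimensional Fredholm alternative says: either (I - K) is invertible, or ker(I - K) ≠ {0} and then range(I - K) = ker((I - K)^*)^⊥, with dim ker(I - K) = dim ker((I - K)^*). Since det(I - K) ≠ 0, 1 is not an eigenvalue of K and ker(I - K) = {0}, so we are in the first case: for every y there is a unique x = (I - K)^(-1) y. (Explicitly, by the Woodbury identity, (I - U V^T)^(-1) = I + U (I_2 - G)^(-1) V^T.)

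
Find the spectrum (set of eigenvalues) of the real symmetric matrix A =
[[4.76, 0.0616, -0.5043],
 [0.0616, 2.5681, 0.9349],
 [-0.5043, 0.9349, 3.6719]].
sigma(A) ≈ {2, 4, 5}

A is real symmetric, so its spectrum consists of real eigenvalues. Expanding the characteristic polynomial of the displayed matrix gives
  det(λ I - A) = p(λ) = λ^3 + (-11)λ^2 + (38)λ + (-40).
Solving p(λ) = 0 yields eigenvalues ≈ 2, 4, 5. (A is shown rounded to 4 decimals, so these recover the underlying integer eigenvalues to within that precision.)
Verification: the trace of A = 11 equals the sum of eigenvalues 11, and det(A) ≈ 40.0003 matches the eigenvalue product 40.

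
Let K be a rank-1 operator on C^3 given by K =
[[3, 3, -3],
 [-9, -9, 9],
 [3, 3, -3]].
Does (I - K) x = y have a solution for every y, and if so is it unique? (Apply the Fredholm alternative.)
(I - K) is invertible (det(I - K) = 10 ≠ 0), so for every y in C^3 the equation (I - K) x = y has a unique solution.

K has rank 1, so it is an outer product K = u v^T: every row of K is a multiple of one row vector. Reading off the entries, u = (-1, 3, -1) and v = (-3, -3, 3) (row i of K equals u_i·v^T). A rank-one matrix u v^T satisfies K u = u (v·u) and kills the (2)-dimensional subspace v^⊥, so its characteristic polynomial is lambda^2 (lambda - v·u) with v·u = tr K = -9. Hence the eigenvalues of I - K are 1 (multiplicity 2) and 1 - (-9) = 10, so det(I - K) = 10. (Direct check: I - K =
[[-2, -3, 3],
 [9, 10, -9],
 [-3, -3, 4]]
has determinant 10.) The finite-dimensional Fredholm alternative says: either (I - K) is invertible, or ker(I - K) ≠ {0} and then range(I - K) = ker((I - K)^*)^⊥, with dim ker(I - K) = dim ker((I - K)^*). Since det(I - K) ≠ 0, 1 is not an eigenvalue of K and ker(I - K) = {0}, so we are in the first case: for every y there is a unique x = (I - K)^(-1) y. Explicitly, by the Sherman–Morrison formula, (I - u v^T)^(-1) = I + u v^T/(1 - v·u), i.e. (I - K)^(-1) = I + K/(10).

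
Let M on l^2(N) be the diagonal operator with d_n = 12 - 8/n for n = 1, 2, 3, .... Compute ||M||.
||M|| = 12

For a diagonal operator on l^2 with entries d_n, ||M|| = sup_n |d_n|. Here d_1 = 4, d_2 = 8, ..., and d_n = 12 - 8/n increases monotonically toward 12. All terms lie in [4, 12), so |d_n| = d_n and the supremum is the limit 12, which is not attained by any individual d_n. Hence ||M|| = 12.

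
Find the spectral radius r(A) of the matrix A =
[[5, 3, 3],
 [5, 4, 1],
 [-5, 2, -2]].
r(A) ≈ 7.8847

The eigenvalues of A are the roots of its characteristic polynomial. With M = A (coefficients from the trace, the sum of principal 2x2 minors, and det A):
  p(λ) = det(λ I - M) = λ^3 - 7λ^2 - 55.
No integer candidate from the rational root theorem (±divisors of 55) is a root, so the roots are irrational. The cubic discriminant is Δ = -157135 < 0, so there is one real root and a complex-conjugate pair. p(7) = -55 and p(8) = 9 have opposite signs, so a root lies in (7, 8); Newton's method refines it to λ ≈ 7.8847. Dividing out (λ - (7.8847)) leaves approximately λ^2 + 0.8847λ + 6.9755. For λ^2 + 0.8847λ + 6.9755 the discriminant is -27.1195. It is negative, so the remaining roots are the complex-conjugate pair λ ≈ -0.4423 ± 2.6038i. Their product equals the constant term, so |λ|^2 ≈ 6.9755 and |λ| ≈ 2.6411.
Thus the eigenvalues (to 4 decimals) are 7.8847 (modulus 7.8847); -0.4423 ± 2.6038i (modulus 2.6411). The spectral radius is the largest modulus: r(A) ≈ 7.8847. (Cross-check: r(A) ≤ ||A||_2 ≈ 9.8773; equality holds whenever A is normal, though it can also hold for some non-normal A.)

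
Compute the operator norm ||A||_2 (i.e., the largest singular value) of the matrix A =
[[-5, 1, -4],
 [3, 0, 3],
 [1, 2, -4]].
||A||_2 ≈ 8.0746 (= sqrt(largest eigenvalue of A^T A))

||A||_2 = sigma_max(A) = sqrt(lambda_max(A^T A)). Form the symmetric matrix M = A^T A =
[[35, -3, 25],
 [-3, 5, -12],
 [25, -12, 41]].
Its characteristic polynomial (trace, sum of principal 2x2 minors, determinant of M give the coefficients) is
  p(λ) = det(λ I - M) = λ^3 - 81λ^2 + 1037λ - 441.
No integer candidate from the rational root theorem (±divisors of 441) is a root, so the roots are irrational. The cubic discriminant is Δ = 2318920672 > 0, so there are three distinct real roots. p(0) = -441 and p(1) = 516 have opposite signs, so a root lies in (0, 1); Newton's method refines it to λ ≈ 0.4403. p(15) = 264 and p(16) = -489 have opposite signs, so a root lies in (15, 16); Newton's method refines it to λ ≈ 15.3612. p(65) = -636 and p(66) = 2661 have opposite signs, so a root lies in (65, 66); Newton's method refines it to λ ≈ 65.1985. Check (Vieta): the three roots sum to 81, matching tr M = 81.
So the eigenvalues of A^T A are ≈ 0.4403, 15.3612, 65.1985 (all ≥ 0, as they must be for A^T A). The largest is λ_max ≈ 65.1985, hence ||A||_2 = sqrt(λ_max) ≈ 8.0746.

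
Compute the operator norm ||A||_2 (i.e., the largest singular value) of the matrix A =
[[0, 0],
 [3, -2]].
||A||_2 = sqrt(13) ≈ 3.6056 (= sqrt(largest eigenvalue of A^T A))

||A||_2 = sigma_max(A) = sqrt(lambda_max(A^T A)). Form the symmetric matrix M = A^T A =
[[9, -6],
 [-6, 4]].
Its characteristic polynomial (trace, determinant of M give the coefficients) is
  p(λ) = det(λ I - M) = λ^2 - 13λ.
For λ^2 - 13λ the discriminant is 169. It is a perfect square (13^2), so the roots are rational: λ = (13 ± 13)/2 = 13, 0.
So the eigenvalues of A^T A are ≈ 0, 13 (all ≥ 0, as they must be for A^T A). The largest is λ_max = 13, hence ||A||_2 = sqrt(λ_max) = sqrt(13) ≈ 3.6056.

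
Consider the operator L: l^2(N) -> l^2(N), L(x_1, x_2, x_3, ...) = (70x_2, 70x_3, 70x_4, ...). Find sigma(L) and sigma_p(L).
sigma(L) = closed disk {z in C : |z| ≤ 70}; sigma_p(L) = open disk {z in C : |z| < 70}

Note L = 70·V where V is the unit left shift (V x)_k = x_{k+1}; so sigma(L) = 70·sigma(V) and ||L|| = 70||V||. ||L x||^2 = 4900sum_{k≥2} |x_k|^2 ≤ 4900||x||^2, with equality on {x : x_1 = 0}, so ||L|| = 70. For any lambda with |lambda| < 70, set r = lambda/70 (|r| < 1); the vector x = (1, r, r^2, ...) is in l^2 and satisfies L x = 70(r, r^2, ...) = lambda x, so lambda is an eigenvalue. On the boundary |lambda| = 70 the geometric series diverges, so no l^2 eigenvector exists, but these lambda lie in the approximate point spectrum. Hence sigma(L) is the closed disk of radius 70 and sigma_p(L) is the open disk.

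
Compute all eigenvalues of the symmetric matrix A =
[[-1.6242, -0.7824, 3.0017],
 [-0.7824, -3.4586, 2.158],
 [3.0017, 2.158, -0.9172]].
sigma(A) ≈ {-6, -2, 2}

A is real symmetric, so its spectrum consists of real eigenvalues. Expanding the characteristic polynomial of the displayed matrix gives
  det(λ I - A) = p(λ) = λ^3 + (6)λ^2 + (-4)λ + (-24).
Solving p(λ) = 0 yields eigenvalues ≈ -6, -2, 2. (A is shown rounded to 4 decimals, so these recover the underlying integer eigenvalues to within that precision.)
Verification: the trace of A = -6 equals the sum of eigenvalues -6, and det(A) ≈ 23.9994 matches the eigenvalue product 24.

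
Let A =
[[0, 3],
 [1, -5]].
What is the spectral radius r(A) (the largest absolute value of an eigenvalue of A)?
r(A) = (5 + sqrt(37))/2 ≈ 5.5414

The eigenvalues of A are the roots of its characteristic polynomial. With M = A (coefficients from the trace and determinant):
  p(λ) = det(λ I - M) = λ^2 + 5λ - 3.
For λ^2 + 5λ - 3 the discriminant is 37. It is nonnegative but not a perfect square, so the roots are real and irrational: λ = (-5 ± sqrt(37))/2 ≈ 0.5414, -5.5414.
Thus the eigenvalues (to 4 decimals) are 0.5414 (modulus 0.5414); -5.5414 (modulus 5.5414). The spectral radius is the largest modulus: r(A) = (5 + sqrt(37))/2 ≈ 5.5414. (Cross-check: r(A) ≤ ||A||_2 ≈ 5.8941; equality holds whenever A is normal, though it can also hold for some non-normal A.)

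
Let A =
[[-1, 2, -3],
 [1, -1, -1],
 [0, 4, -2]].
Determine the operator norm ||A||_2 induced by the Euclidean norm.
||A||_2 ≈ 5.6039 (= sqrt(largest eigenvalue of A^T A))

||A||_2 = sigma_max(A) = sqrt(lambda_max(A^T A)). Form the symmetric matrix M = A^T A =
[[2, -3, 2],
 [-3, 21, -13],
 [2, -13, 14]].
Its characteristic polynomial (trace, sum of principal 2x2 minors, determinant of M give the coefficients) is
  p(λ) = det(λ I - M) = λ^3 - 37λ^2 + 182λ - 196.
No integer candidate from the rational root theorem (±divisors of 196) is a root, so the roots are irrational. The cubic discriminant is Δ = 4240852 > 0, so there are three distinct real roots. p(1) = -50 and p(2) = 28 have opposite signs, so a root lies in (1, 2); Newton's method refines it to λ ≈ 1.5376. p(4) = 4 and p(5) = -86 have opposite signs, so a root lies in (4, 5); Newton's method refines it to λ ≈ 4.0593. p(31) = -320 and p(32) = 508 have opposite signs, so a root lies in (31, 32); Newton's method refines it to λ ≈ 31.4032. Check (Vieta): the three roots sum to 37, matching tr M = 37.
So the eigenvalues of A^T A are ≈ 1.5376, 4.0593, 31.4032 (all ≥ 0, as they must be for A^T A). The largest is λ_max ≈ 31.4032, hence ||A||_2 = sqrt(λ_max) ≈ 5.6039.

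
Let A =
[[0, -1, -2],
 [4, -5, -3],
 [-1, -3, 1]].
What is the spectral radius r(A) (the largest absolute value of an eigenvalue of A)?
r(A) = 5

The eigenvalues of A are the roots of its characteristic polynomial. With M = A (coefficients from the trace, the sum of principal 2x2 minors, and det A):
  p(λ) = det(λ I - M) = λ^3 + 4λ^2 - 12λ - 35.
By the rational root theorem any rational root is an integer divisor of 35. Testing λ = -5: p(-5) = -125 + 100 + 60 - 35 = 0, so λ = -5 is a root. Dividing out (λ + 5) leaves p(λ) = (λ + 5)(λ^2 - λ - 7). For λ^2 - λ - 7 the discriminant is 29. It is nonnegative but not a perfect square, so the roots are real and irrational: λ = (1 ± sqrt(29))/2 ≈ 3.1926, -2.1926.
Thus the eigenvalues (to 4 decimals) are 3.1926 (modulus 3.1926); -2.1926 (modulus 2.1926); -5 (modulus 5). The spectral radius is the largest modulus: r(A) = 5. (Cross-check: r(A) ≤ ||A||_2 ≈ 7.3512; equality holds whenever A is normal, though it can also hold for some non-normal A.)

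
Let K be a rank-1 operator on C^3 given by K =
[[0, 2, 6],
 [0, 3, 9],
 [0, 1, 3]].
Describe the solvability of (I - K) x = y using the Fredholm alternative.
(I - K) is invertible (det(I - K) = -5 ≠ 0), so for every y in C^3 the equation (I - K) x = y has a unique solution.

K has rank 1, so it is an outer product K = u v^T: every row of K is a multiple of one row vector. Reading off the entries, u = (2, 3, 1) and v = (0, 1, 3) (row i of K equals u_i·v^T). A rank-one matrix u v^T satisfies K u = u (v·u) and kills the (2)-dimensional subspace v^⊥, so its characteristic polynomial is lambda^2 (lambda - v·u) with v·u = tr K = 6. Hence the eigenvalues of I - K are 1 (multiplicity 2) and 1 - (6) = -5, so det(I - K) = -5. (Direct check: I - K =
[[1, -2, -6],
 [0, -2, -9],
 [0, -1, -2]]
has determinant -5.) The finite-dimensional Fredholm alternative says: either (I - K) is invertible, or ker(I - K) ≠ {0} and then range(I - K) = ker((I - K)^*)^⊥, with dim ker(I - K) = dim ker((I - K)^*). Since det(I - K) ≠ 0, 1 is not an eigenvalue of K and ker(I - K) = {0}, so we are in the first case: for every y there is a unique x = (I - K)^(-1) y. Explicitly, by the Sherman–Morrison formula, (I - u v^T)^(-1) = I + u v^T/(1 - v·u), i.e. (I - K)^(-1) = I + K/(-5).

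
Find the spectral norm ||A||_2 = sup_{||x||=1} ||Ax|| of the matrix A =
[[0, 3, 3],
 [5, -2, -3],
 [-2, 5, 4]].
||A||_2 ≈ 9.3252 (= sqrt(largest eigenvalue of A^T A))

||A||_2 = sigma_max(A) = sqrt(lambda_max(A^T A)). Form the symmetric matrix M = A^T A =
[[29, -20, -23],
 [-20, 38, 35],
 [-23, 35, 34]].
Its characteristic polynomial (trace, sum of principal 2x2 minors, determinant of M give the coefficients) is
  p(λ) = det(λ I - M) = λ^3 - 101λ^2 + 1226λ - 441.
No integer candidate from the rational root theorem (±divisors of 441) is a root, so the roots are irrational. The cubic discriminant is Δ = 7122022409 > 0, so there are three distinct real roots. p(0) = -441 and p(1) = 685 have opposite signs, so a root lies in (0, 1); Newton's method refines it to λ ≈ 0.371. p(13) = 625 and p(14) = -329 have opposite signs, so a root lies in (13, 14); Newton's method refines it to λ ≈ 13.6691. p(86) = -5945 and p(87) = 255 have opposite signs, so a root lies in (86, 87); Newton's method refines it to λ ≈ 86.9599. Check (Vieta): the three roots sum to 101, matching tr M = 101.
So the eigenvalues of A^T A are ≈ 0.371, 13.6691, 86.9599 (all ≥ 0, as they must be for A^T A). The largest is λ_max ≈ 86.9599, hence ||A||_2 = sqrt(λ_max) ≈ 9.3252.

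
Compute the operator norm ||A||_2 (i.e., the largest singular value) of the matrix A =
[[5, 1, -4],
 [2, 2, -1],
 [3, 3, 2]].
||A||_2 ≈ 7.3417 (= sqrt(largest eigenvalue of A^T A))

||A||_2 = sigma_max(A) = sqrt(lambda_max(A^T A)). Form the symmetric matrix M = A^T A =
[[38, 18, -16],
 [18, 14, 0],
 [-16, 0, 21]].
Its characteristic polynomial (trace, sum of principal 2x2 minors, determinant of M give the coefficients) is
  p(λ) = det(λ I - M) = λ^3 - 73λ^2 + 1044λ - 784.
No integer candidate from the rational root theorem (±divisors of 784) is a root, so the roots are irrational. The cubic discriminant is Δ = 1095646928 > 0, so there are three distinct real roots. p(0) = -784 and p(1) = 188 have opposite signs, so a root lies in (0, 1); Newton's method refines it to λ ≈ 0.7946. p(18) = 188 and p(19) = -442 have opposite signs, so a root lies in (18, 19); Newton's method refines it to λ ≈ 18.3044. p(53) = -1632 and p(54) = 188 have opposite signs, so a root lies in (53, 54); Newton's method refines it to λ ≈ 53.901. Check (Vieta): the three roots sum to 73, matching tr M = 73.
So the eigenvalues of A^T A are ≈ 0.7946, 18.3044, 53.901 (all ≥ 0, as they must be for A^T A). The largest is λ_max ≈ 53.901, hence ||A||_2 = sqrt(λ_max) ≈ 7.3417.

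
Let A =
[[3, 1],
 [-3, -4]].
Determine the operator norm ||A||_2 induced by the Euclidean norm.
||A||_2 = sqrt((35 + sqrt(901))/2) ≈ 5.7016 (= sqrt(largest eigenvalue of A^T A))

||A||_2 = sigma_max(A) = sqrt(lambda_max(A^T A)). Form the symmetric matrix M = A^T A =
[[18, 15],
 [15, 17]].
Its characteristic polynomial (trace, determinant of M give the coefficients) is
  p(λ) = det(λ I - M) = λ^2 - 35λ + 81.
For λ^2 - 35λ + 81 the discriminant is 901. It is nonnegative but not a perfect square, so the roots are real and irrational: λ = (35 ± sqrt(901))/2 ≈ 32.5083, 2.4917.
So the eigenvalues of A^T A are ≈ 2.4917, 32.5083 (all ≥ 0, as they must be for A^T A). The largest is λ_max = (35 + sqrt(901))/2 ≈ 32.5083, hence ||A||_2 = sqrt(λ_max) = sqrt((35 + sqrt(901))/2) ≈ 5.7016.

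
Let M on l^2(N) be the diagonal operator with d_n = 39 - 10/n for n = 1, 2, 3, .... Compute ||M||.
||M|| = 39

For a diagonal operator on l^2 with entries d_n, ||M|| = sup_n |d_n|. Here d_1 = 29, d_2 = 34, ..., and d_n = 39 - 10/n increases monotonically toward 39. All terms lie in [29, 39), so |d_n| = d_n and the supremum is the limit 39, which is not attained by any individual d_n. Hence ||M|| = 39.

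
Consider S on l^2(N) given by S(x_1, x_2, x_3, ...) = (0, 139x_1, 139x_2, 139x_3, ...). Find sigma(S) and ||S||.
sigma(S) = closed disk {z in C : |z| ≤ 139}; ||S|| = 139

Note S = 139·U where U is the unit right shift (U x)_k = x_{k-1} (with x_0 := 0); so ||S|| = 139||U|| and sigma(S) = 139·sigma(U). ||S x||^2 = sum_{k≥1} |139x_k|^2 = 19321||x||^2, so ||S|| = 139 and sigma(S) ⊂ {|z| ≤ 139}. For any |lambda| < 139, the equation (S - lambda I) x = 0 forces x_1 = 0, then 139x_k = lambda x_{k+1} ⇒ x = 0, so S has no eigenvalues. But (S - lambda I) is not surjective for |lambda| < 139: solving (S - lambda I) x = e_1 would require x_n proportional to (lambda/139)^(-n), which is not in l^2. So every |lambda| < 139 lies in the residual spectrum. The boundary |lambda| = 139 is in the approximate point spectrum (the spectrum is closed). Hence sigma(S) is the closed disk of radius 139.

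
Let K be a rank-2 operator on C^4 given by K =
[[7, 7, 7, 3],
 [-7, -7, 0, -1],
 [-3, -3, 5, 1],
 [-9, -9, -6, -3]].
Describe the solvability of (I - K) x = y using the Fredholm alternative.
(I - K) is invertible (det(I - K) = 29 ≠ 0), so for every y in C^4 the equation (I - K) x = y has a unique solution.

K has rank 2 and factors as K = U V^T = u1 v1^T + u2 v2^T with u1 = (2, -3, -2, -3), v1 = (3, 3, 2, 1), u2 = (-1, -2, -3, 0), v2 = (-1, -1, -3, -1) (multiplying out reproduces the displayed K). The nonzero eigenvalues of U V^T coincide with those of the 2 x 2 matrix G = V^T U = [[v1·u1, v1·u2], [v2·u1, v2·u2]] = [[-10, -15], [10, 12]], and by the Sylvester determinant identity det(I_4 - U V^T) = det(I_2 - V^T U) = det([[11, 15], [-10, -11]]) = (11)(-11) - (15)(-10) = 29. (Direct check: I - K =
[[-6, -7, -7, -3],
 [7, 8, 0, 1],
 [3, 3, -4, -1],
 [9, 9, 6, 4]]
has determinant 29.) The finite-dimensional Fredholm alternative says: either (I - K) is invertible, or ker(I - K) ≠ {0} and then range(I - K) = ker((I - K)^*)^⊥, with dim ker(I - K) = dim ker((I - K)^*). Since det(I - K) ≠ 0, 1 is not an eigenvalue of K and ker(I - K) = {0}, so we are in the first case: for every y there is a unique x = (I - K)^(-1) y. (Explicitly, by the Woodbury identity, (I - U V^T)^(-1) = I + U (I_2 - G)^(-1) V^T.)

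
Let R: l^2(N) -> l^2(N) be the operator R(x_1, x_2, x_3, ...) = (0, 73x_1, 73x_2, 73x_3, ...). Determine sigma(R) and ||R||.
sigma(R) = closed disk {z in C : |z| ≤ 73}; ||R|| = 73

Note R = 73·U where U is the unit right shift (U x)_k = x_{k-1} (with x_0 := 0); so ||R|| = 73||U|| and sigma(R) = 73·sigma(U). ||R x||^2 = sum_{k≥1} |73x_k|^2 = 5329||x||^2, so ||R|| = 73 and sigma(R) ⊂ {|z| ≤ 73}. For any |lambda| < 73, the equation (R - lambda I) x = 0 forces x_1 = 0, then 73x_k = lambda x_{k+1} ⇒ x = 0, so R has no eigenvalues. But (R - lambda I) is not surjective for |lambda| < 73: solving (R - lambda I) x = e_1 would require x_n proportional to (lambda/73)^(-n), which is not in l^2. So every |lambda| < 73 lies in the residual spectrum. The boundary |lambda| = 73 is in the approximate point spectrum (the spectrum is closed). Hence sigma(R) is the closed disk of radius 73.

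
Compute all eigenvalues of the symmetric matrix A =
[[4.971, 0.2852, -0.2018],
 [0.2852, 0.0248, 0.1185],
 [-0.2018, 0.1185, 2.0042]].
sigma(A) ≈ {0, 2, 5}

A is real symmetric, so its spectrum consists of real eigenvalues. Expanding the characteristic polynomial of the displayed matrix gives
  det(λ I - A) = p(λ) = λ^3 + (-7)λ^2 + (10)λ + (0).
Solving p(λ) = 0 yields eigenvalues ≈ 0, 2, 5. (A is shown rounded to 4 decimals, so these recover the underlying integer eigenvalues to within that precision.)
Verification: the trace of A = 7 equals the sum of eigenvalues 7, and det(A) ≈ -0.0004 matches the eigenvalue product 0.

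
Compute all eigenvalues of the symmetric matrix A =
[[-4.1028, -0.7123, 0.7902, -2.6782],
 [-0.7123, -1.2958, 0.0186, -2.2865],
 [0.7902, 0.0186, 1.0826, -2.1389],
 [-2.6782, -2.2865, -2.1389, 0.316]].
sigma(A) ≈ {-6, -2, 0, 4}

A is real symmetric, so its spectrum consists of real eigenvalues. Expanding the characteristic polynomial of the displayed matrix gives
  det(λ I - A) = p(λ) = λ^4 + (4)λ^3 + (-20)λ^2 + (-48)λ + (0).
Solving p(λ) = 0 yields eigenvalues ≈ -6, -2, 0, 4. (A is shown rounded to 4 decimals, so these recover the underlying integer eigenvalues to within that precision.)
Verification: the trace of A = -4 equals the sum of eigenvalues -4, and det(A) ≈ -0.0002 matches the eigenvalue product 0.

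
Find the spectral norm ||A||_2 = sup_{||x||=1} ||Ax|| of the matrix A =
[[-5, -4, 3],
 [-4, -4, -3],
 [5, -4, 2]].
||A||_2 ≈ 8.6855 (= sqrt(largest eigenvalue of A^T A))

||A||_2 = sigma_max(A) = sqrt(lambda_max(A^T A)). Form the symmetric matrix M = A^T A =
[[66, 16, 7],
 [16, 48, -8],
 [7, -8, 22]].
Its characteristic polynomial (trace, sum of principal 2x2 minors, determinant of M give the coefficients) is
  p(λ) = det(λ I - M) = λ^3 - 136λ^2 + 5307λ - 55696.
No integer candidate from the rational root theorem (±divisors of 55696) is a root, so the roots are irrational. The cubic discriminant is Δ = 2473312052 > 0, so there are three distinct real roots. p(16) = -1504 and p(17) = 132 have opposite signs, so a root lies in (16, 17); Newton's method refines it to λ ≈ 16.9152. p(43) = 548 and p(44) = -300 have opposite signs, so a root lies in (43, 44); Newton's method refines it to λ ≈ 43.6477. p(75) = -796 and p(76) = 1076 have opposite signs, so a root lies in (75, 76); Newton's method refines it to λ ≈ 75.4371. Check (Vieta): the three roots sum to 136, matching tr M = 136.
So the eigenvalues of A^T A are ≈ 16.9152, 43.6477, 75.4371 (all ≥ 0, as they must be for A^T A). The largest is λ_max ≈ 75.4371, hence ||A||_2 = sqrt(λ_max) ≈ 8.6855.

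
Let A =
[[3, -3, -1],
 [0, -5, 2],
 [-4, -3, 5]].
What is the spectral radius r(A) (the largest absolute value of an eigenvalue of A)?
r(A) ≈ 6.3158

The eigenvalues of A are the roots of its characteristic polynomial. With M = A (coefficients from the trace, the sum of principal 2x2 minors, and det A):
  p(λ) = det(λ I - M) = λ^3 - 3λ^2 - 23λ + 13.
No integer candidate from the rational root theorem (±divisors of 13) is a root, so the roots are irrational. The cubic discriminant is Δ = 66416 > 0, so there are three distinct real roots. p(-4) = -7 and p(-3) = 28 have opposite signs, so a root lies in (-4, -3); Newton's method refines it to λ ≈ -3.8504. p(0) = 13 and p(1) = -12 have opposite signs, so a root lies in (0, 1); Newton's method refines it to λ ≈ 0.5346. p(6) = -17 and p(7) = 48 have opposite signs, so a root lies in (6, 7); Newton's method refines it to λ ≈ 6.3158. Check (Vieta): the three roots sum to 3, matching tr M = 3.
Thus the eigenvalues (to 4 decimals) are -3.8504 (modulus 3.8504); 0.5346 (modulus 0.5346); 6.3158 (modulus 6.3158). The spectral radius is the largest modulus: r(A) ≈ 6.3158. (Cross-check: r(A) ≤ ||A||_2 ≈ 8.1622; equality holds whenever A is normal, though it can also hold for some non-normal A.)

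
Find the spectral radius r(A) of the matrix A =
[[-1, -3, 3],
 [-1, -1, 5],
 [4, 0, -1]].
r(A) ≈ 6.1602

The eigenvalues of A are the roots of its characteristic polynomial. With M = A (coefficients from the trace, the sum of principal 2x2 minors, and det A):
  p(λ) = det(λ I - M) = λ^3 + 3λ^2 - 12λ + 46.
No integer candidate from the rational root theorem (±divisors of 46) is a root, so the roots are irrational. The cubic discriminant is Δ = -83700 < 0, so there is one real root and a complex-conjugate pair. p(-7) = -66 and p(-6) = 10 have opposite signs, so a root lies in (-7, -6); Newton's method refines it to λ ≈ -6.1602. Dividing out (λ - (-6.1602)) leaves approximately λ^2 - 3.1602λ + 7.4673. For λ^2 - 3.1602λ + 7.4673 the discriminant is -19.8825. It is negative, so the remaining roots are the complex-conjugate pair λ ≈ 1.5801 ± 2.2295i. Their product equals the constant term, so |λ|^2 ≈ 7.4673 and |λ| ≈ 2.7326.
Thus the eigenvalues (to 4 decimals) are -6.1602 (modulus 6.1602); 1.5801 ± 2.2295i (modulus 2.7326). The spectral radius is the largest modulus: r(A) ≈ 6.1602. (Cross-check: r(A) ≤ ||A||_2 ≈ 6.8396; equality holds whenever A is normal, though it can also hold for some non-normal A.)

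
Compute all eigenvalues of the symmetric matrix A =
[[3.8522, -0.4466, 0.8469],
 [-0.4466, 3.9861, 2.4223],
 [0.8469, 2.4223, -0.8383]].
sigma(A) ≈ {-2, 4, 5}

A is real symmetric, so its spectrum consists of real eigenvalues. Expanding the characteristic polynomial of the displayed matrix gives
  det(λ I - A) = p(λ) = λ^3 + (-7)λ^2 + (2)λ + (40).
Solving p(λ) = 0 yields eigenvalues ≈ -2, 4, 5. (A is shown rounded to 4 decimals, so these recover the underlying integer eigenvalues to within that precision.)
Verification: the trace of A = 7 equals the sum of eigenvalues 7, and det(A) ≈ -39.9994 matches the eigenvalue product -40.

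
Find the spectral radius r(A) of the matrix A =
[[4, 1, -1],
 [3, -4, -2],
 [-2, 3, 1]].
r(A) ≈ 4.6208

The eigenvalues of A are the roots of its characteristic polynomial. With M = A (coefficients from the trace, the sum of principal 2x2 minors, and det A):
  p(λ) = det(λ I - M) = λ^3 - λ^2 - 15λ - 8.
No integer candidate from the rational root theorem (±divisors of 8) is a root, so the roots are irrational. The cubic discriminant is Δ = 9805 > 0, so there are three distinct real roots. p(-4) = -28 and p(-3) = 1 have opposite signs, so a root lies in (-4, -3); Newton's method refines it to λ ≈ -3.0539. p(-1) = 5 and p(0) = -8 have opposite signs, so a root lies in (-1, 0); Newton's method refines it to λ ≈ -0.5669. p(4) = -20 and p(5) = 17 have opposite signs, so a root lies in (4, 5); Newton's method refines it to λ ≈ 4.6208. Check (Vieta): the three roots sum to 1, matching tr M = 1.
Thus the eigenvalues (to 4 decimals) are -3.0539 (modulus 3.0539); -0.5669 (modulus 0.5669); 4.6208 (modulus 4.6208). The spectral radius is the largest modulus: r(A) ≈ 4.6208. (Cross-check: r(A) ≤ ||A||_2 ≈ 6.889; equality holds whenever A is normal, though it can also hold for some non-normal A.)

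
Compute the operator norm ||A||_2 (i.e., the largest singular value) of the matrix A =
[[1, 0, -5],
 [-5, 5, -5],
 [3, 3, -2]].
||A||_2 ≈ 9.2299 (= sqrt(largest eigenvalue of A^T A))

||A||_2 = sigma_max(A) = sqrt(lambda_max(A^T A)). Form the symmetric matrix M = A^T A =
[[35, -16, 14],
 [-16, 34, -31],
 [14, -31, 54]].
Its characteristic polynomial (trace, sum of principal 2x2 minors, determinant of M give the coefficients) is
  p(λ) = det(λ I - M) = λ^3 - 123λ^2 + 3503λ - 24025.
No integer candidate from the rational root theorem (±divisors of 24025) is a root, so the roots are irrational. The cubic discriminant is Δ = 5622280528 > 0, so there are three distinct real roots. p(10) = -295 and p(11) = 956 have opposite signs, so a root lies in (10, 11); Newton's method refines it to λ ≈ 10.2231. p(27) = 572 and p(28) = -421 have opposite signs, so a root lies in (27, 28); Newton's method refines it to λ ≈ 27.5859. p(85) = -820 and p(86) = 3581 have opposite signs, so a root lies in (85, 86); Newton's method refines it to λ ≈ 85.191. Check (Vieta): the three roots sum to 123, matching tr M = 123.
So the eigenvalues of A^T A are ≈ 10.2231, 27.5859, 85.191 (all ≥ 0, as they must be for A^T A). The largest is λ_max ≈ 85.191, hence ||A||_2 = sqrt(λ_max) ≈ 9.2299.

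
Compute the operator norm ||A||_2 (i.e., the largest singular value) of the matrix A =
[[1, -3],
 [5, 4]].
||A||_2 = sqrt((51 + sqrt(1157))/2) ≈ 6.5198 (= sqrt(largest eigenvalue of A^T A))

||A||_2 = sigma_max(A) = sqrt(lambda_max(A^T A)). Form the symmetric matrix M = A^T A =
[[26, 17],
 [17, 25]].
Its characteristic polynomial (trace, determinant of M give the coefficients) is
  p(λ) = det(λ I - M) = λ^2 - 51λ + 361.
For λ^2 - 51λ + 361 the discriminant is 1157. It is nonnegative but not a perfect square, so the roots are real and irrational: λ = (51 ± sqrt(1157))/2 ≈ 42.5074, 8.4926.
So the eigenvalues of A^T A are ≈ 8.4926, 42.5074 (all ≥ 0, as they must be for A^T A). The largest is λ_max = (51 + sqrt(1157))/2 ≈ 42.5074, hence ||A||_2 = sqrt(λ_max) = sqrt((51 + sqrt(1157))/2) ≈ 6.5198.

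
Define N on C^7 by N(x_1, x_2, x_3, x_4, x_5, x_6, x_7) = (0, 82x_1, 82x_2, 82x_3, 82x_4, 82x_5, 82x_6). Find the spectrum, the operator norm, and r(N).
sigma(N) = {0}; ||N|| = 82; r(N) = 0. (N is nilpotent with N^7 = 0.)

On C^7, N is a strictly lower-triangular matrix with 82 on the subdiagonal and zeros elsewhere, so its characteristic polynomial is lambda^7 and every eigenvalue is 0: sigma(N) = {0}. For the operator norm, N e_i = 82e_{i+1} for i = 1, ..., 6 and N e_7 = 0, so the singular values of N are 82 (with multiplicity 6) and 0; hence ||N|| = 82. The spectral radius r(N) = max|lambda| = 0. Note ||N|| > r(N) — characteristic of non-normal nilpotent operators. Indeed N^7 = 0.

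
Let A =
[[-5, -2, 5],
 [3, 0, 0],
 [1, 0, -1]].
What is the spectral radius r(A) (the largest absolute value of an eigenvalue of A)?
r(A) ≈ 5.0467

The eigenvalues of A are the roots of its characteristic polynomial. With M = A (coefficients from the trace, the sum of principal 2x2 minors, and det A):
  p(λ) = det(λ I - M) = λ^3 + 6λ^2 + 6λ + 6.
No integer candidate from the rational root theorem (±divisors of 6) is a root, so the roots are irrational. The cubic discriminant is Δ = -1836 < 0, so there is one real root and a complex-conjugate pair. p(-6) = -30 and p(-5) = 1 have opposite signs, so a root lies in (-6, -5); Newton's method refines it to λ ≈ -5.0467. Dividing out (λ - (-5.0467)) leaves approximately λ^2 + 0.9533λ + 1.1889. For λ^2 + 0.9533λ + 1.1889 the discriminant is -3.8468. It is negative, so the remaining roots are the complex-conjugate pair λ ≈ -0.4767 ± 0.9807i. Their product equals the constant term, so |λ|^2 ≈ 1.1889 and |λ| ≈ 1.0904.
Thus the eigenvalues (to 4 decimals) are -5.0467 (modulus 5.0467); -0.4767 ± 0.9807i (modulus 1.0904). The spectral radius is the largest modulus: r(A) ≈ 5.0467. (Cross-check: r(A) ≤ ||A||_2 ≈ 7.7722; equality holds whenever A is normal, though it can also hold for some non-normal A.)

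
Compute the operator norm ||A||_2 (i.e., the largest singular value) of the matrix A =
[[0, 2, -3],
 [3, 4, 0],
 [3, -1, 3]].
||A||_2 = sqrt((30 + sqrt(792))/2) ≈ 5.3918 (= sqrt(largest eigenvalue of A^T A))

||A||_2 = sigma_max(A) = sqrt(lambda_max(A^T A)). Form the symmetric matrix M = A^T A =
[[18, 9, 9],
 [9, 21, -9],
 [9, -9, 18]].
Its characteristic polynomial (trace, sum of principal 2x2 minors, determinant of M give the coefficients) is
  p(λ) = det(λ I - M) = λ^3 - 57λ^2 + 837λ - 729.
By the rational root theorem any rational root is an integer divisor of 729. Testing λ = 27: p(27) = 19683 - 41553 + 22599 - 729 = 0, so λ = 27 is a root. Dividing out (λ - 27) leaves p(λ) = (λ - 27)(λ^2 - 30λ + 27). For λ^2 - 30λ + 27 the discriminant is 792. It is nonnegative but not a perfect square, so the roots are real and irrational: λ = (30 ± sqrt(792))/2 ≈ 29.0712, 0.9288.
So the eigenvalues of A^T A are ≈ 0.9288, 27, 29.0712 (all ≥ 0, as they must be for A^T A). The largest is λ_max = (30 + sqrt(792))/2 ≈ 29.0712, hence ||A||_2 = sqrt(λ_max) = sqrt((30 + sqrt(792))/2) ≈ 5.3918.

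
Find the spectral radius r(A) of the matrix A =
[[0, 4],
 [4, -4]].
r(A) = (4 + sqrt(80))/2 ≈ 6.4721

The eigenvalues of A are the roots of its characteristic polynomial. With M = A (coefficients from the trace and determinant):
  p(λ) = det(λ I - M) = λ^2 + 4λ - 16.
For λ^2 + 4λ - 16 the discriminant is 80. It is nonnegative but not a perfect square, so the roots are real and irrational: λ = (-4 ± sqrt(80))/2 ≈ 2.4721, -6.4721.
Thus the eigenvalues (to 4 decimals) are 2.4721 (modulus 2.4721); -6.4721 (modulus 6.4721). The spectral radius is the largest modulus: r(A) = (4 + sqrt(80))/2 ≈ 6.4721. (Cross-check: r(A) ≤ ||A||_2 ≈ 6.4721; equality holds whenever A is normal, though it can also hold for some non-normal A.)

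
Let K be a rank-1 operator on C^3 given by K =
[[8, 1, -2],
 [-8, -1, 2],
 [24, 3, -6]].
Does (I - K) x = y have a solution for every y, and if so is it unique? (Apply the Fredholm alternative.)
(I - K) is singular (det(I - K) = 0, i.e. 1 ∈ sigma(K)). (I - K) x = y is solvable iff y ⊥ ker((I - K)^*) = span{(8, 1, -2)}, i.e. iff 8y_1 + y_2 - 2y_3 = 0. When solvable, the solutions are x = y + c·(1, -1, 3), c arbitrary (ker(I - K) = span{(1, -1, 3)}, dimension 1).

K has rank 1, so it is an outer product K = u v^T: every row of K is a multiple of one row vector. Reading off the entries, u = (1, -1, 3) and v = (8, 1, -2) (row i of K equals u_i·v^T). A rank-one matrix u v^T satisfies K u = u (v·u) and kills the (2)-dimensional subspace v^⊥, so its characteristic polynomial is lambda^2 (lambda - v·u) with v·u = tr K = 1. Hence the eigenvalues of I - K are 1 (multiplicity 2) and 1 - (1) = 0, so det(I - K) = 0. (Direct check: I - K =
[[-7, -1, 2],
 [8, 2, -2],
 [-24, -3, 7]]
has determinant 0.) So 1 is an eigenvalue of K and (I - K) is not invertible. The finite-dimensional Fredholm alternative says: either (I - K) is invertible, or ker(I - K) ≠ {0} and then range(I - K) = ker((I - K)^*)^⊥, with dim ker(I - K) = dim ker((I - K)^*). We are in the second case, so we need both kernels. Kernel of I - K: (I - K) u = u - u (v·u) = u - u = 0, so ker(I - K) = span{u} = span{(1, -1, 3)} (it is exactly 1-dimensional because rank(I - K) = 2). Kernel of the adjoint: K is real, so (I - K)^* = I - K^T = I - v u^T, and (I - v u^T) v = v - v (u·v) = 0; hence ker((I - K)^*) = span{v} = span{(8, 1, -2)}. Therefore (I - K) x = y is solvable iff <y, v> = 0, i.e. iff 8y_1 + y_2 - 2y_3 = 0. When this holds, K y = u (v·y) = 0, so (I - K) y = y and x = y is a particular solution; the full solution set is the line x = y + c·u = y + c·(1, -1, 3), c ∈ C.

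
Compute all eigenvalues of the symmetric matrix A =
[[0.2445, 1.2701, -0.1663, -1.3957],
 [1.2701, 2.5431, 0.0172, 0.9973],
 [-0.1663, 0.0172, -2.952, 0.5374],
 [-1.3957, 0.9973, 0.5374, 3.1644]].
sigma(A) ≈ {-3, -1, 3, 4}

A is real symmetric, so its spectrum consists of real eigenvalues. Expanding the characteristic polynomial of the displayed matrix gives
  det(λ I - A) = p(λ) = λ^4 + (-3)λ^3 + (-13)λ^2 + (27)λ + (35.9988).
Solving p(λ) = 0 yields eigenvalues ≈ -3, -1, 3, 4. (A is shown rounded to 4 decimals, so these recover the underlying integer eigenvalues to within that precision.)
Verification: the trace of A = 3 equals the sum of eigenvalues 3, and det(A) ≈ 35.9988 matches the eigenvalue product 36.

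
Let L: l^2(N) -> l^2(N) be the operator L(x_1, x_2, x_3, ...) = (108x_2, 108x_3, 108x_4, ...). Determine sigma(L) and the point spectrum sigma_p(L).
sigma(L) = closed disk {z in C : |z| ≤ 108}; sigma_p(L) = open disk {z in C : |z| < 108}

Note L = 108·V where V is the unit left shift (V x)_k = x_{k+1}; so sigma(L) = 108·sigma(V) and ||L|| = 108||V||. ||L x||^2 = 11664sum_{k≥2} |x_k|^2 ≤ 11664||x||^2, with equality on {x : x_1 = 0}, so ||L|| = 108. For any lambda with |lambda| < 108, set r = lambda/108 (|r| < 1); the vector x = (1, r, r^2, ...) is in l^2 and satisfies L x = 108(r, r^2, ...) = lambda x, so lambda is an eigenvalue. On the boundary |lambda| = 108 the geometric series diverges, so no l^2 eigenvector exists, but these lambda lie in the approximate point spectrum. Hence sigma(L) is the closed disk of radius 108 and sigma_p(L) is the open disk.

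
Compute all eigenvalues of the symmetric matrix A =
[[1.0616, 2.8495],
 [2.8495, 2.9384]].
sigma(A) ≈ {-1, 5}

A is real symmetric, so its spectrum consists of real eigenvalues. Expanding the characteristic polynomial of the displayed matrix gives
  det(λ I - A) = p(λ) = λ^2 + (-4)λ + (-5).
Solving p(λ) = 0 yields eigenvalues ≈ -1, 5. (A is shown rounded to 4 decimals, so these recover the underlying integer eigenvalues to within that precision.)
Verification: the trace of A = 4 equals the sum of eigenvalues 4, and det(A) ≈ -5.0002 matches the eigenvalue product -5.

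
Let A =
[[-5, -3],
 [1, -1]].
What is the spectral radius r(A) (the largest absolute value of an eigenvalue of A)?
r(A) = 4

The eigenvalues of A are the roots of its characteristic polynomial. With M = A (coefficients from the trace and determinant):
  p(λ) = det(λ I - M) = λ^2 + 6λ + 8.
For λ^2 + 6λ + 8 the discriminant is 4. It is a perfect square (2^2), so the roots are rational: λ = (-6 ± 2)/2 = -2, -4.
Thus the eigenvalues (to 4 decimals) are -2 (modulus 2); -4 (modulus 4). The spectral radius is the largest modulus: r(A) = 4. (Cross-check: r(A) ≤ ||A||_2 ≈ 5.8416; equality holds whenever A is normal, though it can also hold for some non-normal A.)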